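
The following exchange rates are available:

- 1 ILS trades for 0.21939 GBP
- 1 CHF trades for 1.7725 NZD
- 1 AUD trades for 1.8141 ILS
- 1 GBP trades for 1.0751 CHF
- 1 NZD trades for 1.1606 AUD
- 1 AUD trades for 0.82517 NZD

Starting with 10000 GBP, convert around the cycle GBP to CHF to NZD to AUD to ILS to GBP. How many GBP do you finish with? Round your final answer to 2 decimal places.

10000 GBP × 1.0751 = 10751 CHF
10751 CHF × 1.7725 = 19056.1475 NZD
19056.1475 NZD × 1.1606 = 22116.5647885 AUD
22116.5647885 AUD × 1.8141 = 40121.66018281785 ILS
40121.66018281785 ILS × 0.21939 = 8802.2910275084081115 GBP

8802.29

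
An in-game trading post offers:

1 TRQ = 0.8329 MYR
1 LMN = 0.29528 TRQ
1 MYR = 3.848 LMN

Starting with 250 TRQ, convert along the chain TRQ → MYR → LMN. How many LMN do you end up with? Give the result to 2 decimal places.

250 TRQ × 0.8329 = 208.225 MYR
208.225 MYR × 3.848 = 801.2498 LMN

801.25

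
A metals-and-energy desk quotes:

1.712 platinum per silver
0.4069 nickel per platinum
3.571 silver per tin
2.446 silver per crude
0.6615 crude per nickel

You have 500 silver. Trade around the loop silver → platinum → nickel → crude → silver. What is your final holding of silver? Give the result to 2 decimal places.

500 silver × 1.712 = 856 platinum
856 platinum × 0.4069 = 348.3064 nickel
348.3064 nickel × 0.6615 = 230.4046836 crude
230.4046836 crude × 2.446 = 563.5698560856 silver

563.57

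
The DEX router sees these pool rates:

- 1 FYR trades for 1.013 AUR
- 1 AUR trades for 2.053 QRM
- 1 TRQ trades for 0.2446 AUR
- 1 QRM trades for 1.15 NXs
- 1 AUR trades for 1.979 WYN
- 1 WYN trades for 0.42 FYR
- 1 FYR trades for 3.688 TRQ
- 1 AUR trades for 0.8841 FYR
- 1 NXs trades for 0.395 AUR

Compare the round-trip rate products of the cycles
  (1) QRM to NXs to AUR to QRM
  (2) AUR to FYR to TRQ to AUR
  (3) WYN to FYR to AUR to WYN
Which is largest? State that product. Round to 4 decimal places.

0.9326

(1) 1.15 × 0.395 × 2.053 = 0.93258
(2) 0.8841 × 3.688 × 0.2446 = 0.79753
(3) 0.42 × 1.013 × 1.979 = 0.84199
Highest is cycle (1) at 0.9326 (≤1, no arbitrage).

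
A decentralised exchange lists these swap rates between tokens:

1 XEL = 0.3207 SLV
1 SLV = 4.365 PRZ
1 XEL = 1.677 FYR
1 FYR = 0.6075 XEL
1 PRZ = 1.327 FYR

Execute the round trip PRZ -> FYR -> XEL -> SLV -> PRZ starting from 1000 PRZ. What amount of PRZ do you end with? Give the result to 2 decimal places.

1128.50

1000 PRZ × 1.327 = 1327 FYR
1327 FYR × 0.6075 = 806.1525 XEL
806.1525 XEL × 0.3207 = 258.53310675 SLV
258.53310675 SLV × 4.365 = 1128.49701096375 PRZ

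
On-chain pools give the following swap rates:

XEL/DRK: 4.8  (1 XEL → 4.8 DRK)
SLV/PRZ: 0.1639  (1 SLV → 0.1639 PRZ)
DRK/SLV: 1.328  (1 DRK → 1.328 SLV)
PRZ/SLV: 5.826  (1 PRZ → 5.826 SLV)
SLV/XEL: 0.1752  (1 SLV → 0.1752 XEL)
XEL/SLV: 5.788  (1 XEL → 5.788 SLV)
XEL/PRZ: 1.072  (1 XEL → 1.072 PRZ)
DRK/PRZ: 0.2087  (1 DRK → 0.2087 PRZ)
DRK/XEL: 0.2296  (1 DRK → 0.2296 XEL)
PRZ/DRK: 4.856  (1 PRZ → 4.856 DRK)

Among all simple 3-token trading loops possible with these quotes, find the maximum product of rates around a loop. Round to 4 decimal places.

1.1952

PRZ→DRK→XEL→PRZ: 4.856 × 0.2296 × 1.072 = 1.19521
SLV→XEL→DRK→SLV: 0.1752 × 4.8 × 1.328 = 1.11679
SLV→XEL→PRZ→SLV: 0.1752 × 1.072 × 5.826 = 1.09421
SLV→PRZ→DRK→SLV: 0.1639 × 4.856 × 1.328 = 1.05695
Maximum is PRZ→DRK→XEL→PRZ at 1.1952; arbitrage exists.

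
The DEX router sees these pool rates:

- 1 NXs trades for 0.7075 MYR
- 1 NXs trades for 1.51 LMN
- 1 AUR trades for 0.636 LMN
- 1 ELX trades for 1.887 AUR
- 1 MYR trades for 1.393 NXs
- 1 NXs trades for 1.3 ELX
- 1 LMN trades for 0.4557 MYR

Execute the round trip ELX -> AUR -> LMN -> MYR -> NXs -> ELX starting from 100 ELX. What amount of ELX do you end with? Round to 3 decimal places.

99.038

100 ELX × 1.887 = 188.7 AUR
188.7 AUR × 0.636 = 120.0132 LMN
120.0132 LMN × 0.4557 = 54.69001524 MYR
54.69001524 MYR × 1.393 = 76.18319122932 NXs
76.18319122932 NXs × 1.3 = 99.038148598116 ELX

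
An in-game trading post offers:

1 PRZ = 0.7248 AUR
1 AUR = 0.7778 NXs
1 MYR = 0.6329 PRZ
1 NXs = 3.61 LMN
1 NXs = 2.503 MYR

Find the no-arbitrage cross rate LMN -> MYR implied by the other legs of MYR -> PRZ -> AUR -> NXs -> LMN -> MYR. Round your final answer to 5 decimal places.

0.77638

Known legs of the cycle: 0.6329 × 0.7248 × 0.7778 × 3.61 = 1.28803724427936
For no arbitrage the full-cycle product must be 1, so the missing rate is 1 / 1.28803724427936 ≈ 0.7763751.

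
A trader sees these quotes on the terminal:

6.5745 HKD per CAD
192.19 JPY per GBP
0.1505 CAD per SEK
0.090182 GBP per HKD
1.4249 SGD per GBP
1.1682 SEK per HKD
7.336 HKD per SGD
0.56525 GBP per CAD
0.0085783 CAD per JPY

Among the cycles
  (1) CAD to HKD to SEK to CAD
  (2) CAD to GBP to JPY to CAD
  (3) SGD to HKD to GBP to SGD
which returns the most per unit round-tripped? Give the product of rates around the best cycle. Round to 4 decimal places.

(1) 6.5745 × 1.1682 × 0.1505 = 1.15589
(2) 0.56525 × 192.19 × 0.0085783 = 0.93191
(3) 7.336 × 0.090182 × 1.4249 = 0.94268
Highest is cycle (1) at 1.1559 (>1, arbitrage).

1.1559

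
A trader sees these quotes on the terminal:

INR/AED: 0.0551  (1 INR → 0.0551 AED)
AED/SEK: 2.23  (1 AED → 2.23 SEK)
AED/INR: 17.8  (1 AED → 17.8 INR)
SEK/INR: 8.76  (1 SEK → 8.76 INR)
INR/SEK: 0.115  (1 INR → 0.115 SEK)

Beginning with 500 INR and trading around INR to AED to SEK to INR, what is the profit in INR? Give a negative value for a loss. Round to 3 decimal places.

500 INR × 0.0551 = 27.55 AED
27.55 AED × 2.23 = 61.4365 SEK
61.4365 SEK × 8.76 = 538.18374 INR
Net change: 538.18374 − 500 = 38.18374 INR

38.184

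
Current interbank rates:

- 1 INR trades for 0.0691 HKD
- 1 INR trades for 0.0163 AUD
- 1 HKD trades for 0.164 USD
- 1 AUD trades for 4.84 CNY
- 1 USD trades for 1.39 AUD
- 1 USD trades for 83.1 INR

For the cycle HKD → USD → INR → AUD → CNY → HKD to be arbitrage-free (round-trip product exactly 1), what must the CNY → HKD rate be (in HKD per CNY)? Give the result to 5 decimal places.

Known legs of the cycle: 0.164 × 83.1 × 0.0163 × 4.84 = 1.0751717328
For no arbitrage the full-cycle product must be 1, so the missing rate is 1 / 1.0751717328 ≈ 0.9300840.

0.93008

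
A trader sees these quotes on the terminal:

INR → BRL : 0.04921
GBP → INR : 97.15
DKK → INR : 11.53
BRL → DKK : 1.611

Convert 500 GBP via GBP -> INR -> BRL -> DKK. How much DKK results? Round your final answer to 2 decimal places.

500 GBP × 97.15 = 48575 INR
48575 INR × 0.04921 = 2390.37575 BRL
2390.37575 BRL × 1.611 = 3850.89533325 DKK

3850.90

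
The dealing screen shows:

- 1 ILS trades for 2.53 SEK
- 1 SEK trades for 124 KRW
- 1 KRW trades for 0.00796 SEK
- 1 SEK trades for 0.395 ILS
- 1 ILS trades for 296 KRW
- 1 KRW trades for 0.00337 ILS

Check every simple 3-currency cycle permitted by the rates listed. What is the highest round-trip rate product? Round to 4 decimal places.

SEK→KRW→ILS→SEK: 124 × 0.00337 × 2.53 = 1.05724
SEK→ILS→KRW→SEK: 0.395 × 296 × 0.00796 = 0.93068
Maximum is SEK→KRW→ILS→SEK at 1.0572; arbitrage exists.

1.0572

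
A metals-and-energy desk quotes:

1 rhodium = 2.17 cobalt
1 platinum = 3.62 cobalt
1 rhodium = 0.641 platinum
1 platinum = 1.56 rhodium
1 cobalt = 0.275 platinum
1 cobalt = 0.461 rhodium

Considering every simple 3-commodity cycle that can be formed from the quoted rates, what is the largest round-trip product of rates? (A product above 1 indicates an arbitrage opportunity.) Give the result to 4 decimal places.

1.0697

rhodium→platinum→cobalt→rhodium: 0.641 × 3.62 × 0.461 = 1.06971
rhodium→cobalt→platinum→rhodium: 2.17 × 0.275 × 1.56 = 0.93093
Maximum is rhodium→platinum→cobalt→rhodium at 1.0697; arbitrage exists.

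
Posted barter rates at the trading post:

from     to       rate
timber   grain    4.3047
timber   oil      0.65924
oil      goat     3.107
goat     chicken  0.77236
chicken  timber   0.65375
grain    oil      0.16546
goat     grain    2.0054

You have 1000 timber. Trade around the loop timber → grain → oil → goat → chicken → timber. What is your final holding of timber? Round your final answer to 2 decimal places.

1117.40

1000 timber × 4.3047 = 4304.7 grain
4304.7 grain × 0.16546 = 712.255662 oil
712.255662 oil × 3.107 = 2212.978341834 goat
2212.978341834 goat × 0.77236 = 1709.21595209890824 chicken
1709.21595209890824 chicken × 0.65375 = 1117.3999286846612619 timber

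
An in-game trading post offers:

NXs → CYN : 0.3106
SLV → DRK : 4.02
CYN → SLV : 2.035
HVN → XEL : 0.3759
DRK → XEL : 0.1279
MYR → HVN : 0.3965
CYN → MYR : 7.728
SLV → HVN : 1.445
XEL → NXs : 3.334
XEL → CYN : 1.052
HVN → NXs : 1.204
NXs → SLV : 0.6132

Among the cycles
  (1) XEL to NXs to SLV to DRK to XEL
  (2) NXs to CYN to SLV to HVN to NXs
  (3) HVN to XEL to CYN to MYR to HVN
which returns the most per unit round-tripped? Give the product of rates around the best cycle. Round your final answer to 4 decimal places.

1.2117

(1) 3.334 × 0.6132 × 4.02 × 0.1279 = 1.05115
(2) 0.3106 × 2.035 × 1.445 × 1.204 = 1.09966
(3) 0.3759 × 1.052 × 7.728 × 0.3965 = 1.21171
Highest is cycle (3) at 1.2117 (>1, arbitrage).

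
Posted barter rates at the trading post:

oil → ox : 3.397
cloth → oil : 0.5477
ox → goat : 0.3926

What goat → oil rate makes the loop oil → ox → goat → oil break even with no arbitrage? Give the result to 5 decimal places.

Known legs of the cycle: 3.397 × 0.3926 = 1.3336622
For no arbitrage the full-cycle product must be 1, so the missing rate is 1 / 1.3336622 ≈ 0.7498151.

0.74982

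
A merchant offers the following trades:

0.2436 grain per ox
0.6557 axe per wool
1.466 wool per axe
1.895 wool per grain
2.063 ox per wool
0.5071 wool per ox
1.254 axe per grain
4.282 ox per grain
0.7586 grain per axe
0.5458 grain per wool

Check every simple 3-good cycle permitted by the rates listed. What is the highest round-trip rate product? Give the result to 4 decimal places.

ox→wool→grain→ox: 0.5071 × 0.5458 × 4.282 = 1.18515
axe→wool→grain→axe: 1.466 × 0.5458 × 1.254 = 1.00338
ox→grain→wool→ox: 0.2436 × 1.895 × 2.063 = 0.95233
axe→grain→wool→axe: 0.7586 × 1.895 × 0.6557 = 0.94260
Maximum is ox→wool→grain→ox at 1.1852; arbitrage exists.

1.1852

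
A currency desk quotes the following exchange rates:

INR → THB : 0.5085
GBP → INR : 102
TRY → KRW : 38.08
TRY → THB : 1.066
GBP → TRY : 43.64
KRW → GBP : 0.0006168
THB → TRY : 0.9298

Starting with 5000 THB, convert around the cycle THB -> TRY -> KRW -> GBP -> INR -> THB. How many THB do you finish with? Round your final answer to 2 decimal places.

5000 THB × 0.9298 = 4649 TRY
4649 TRY × 38.08 = 177033.92 KRW
177033.92 KRW × 0.0006168 = 109.194521856 GBP
109.194521856 GBP × 102 = 11137.841229312 INR
11137.841229312 INR × 0.5085 = 5663.592265105152 THB

5663.59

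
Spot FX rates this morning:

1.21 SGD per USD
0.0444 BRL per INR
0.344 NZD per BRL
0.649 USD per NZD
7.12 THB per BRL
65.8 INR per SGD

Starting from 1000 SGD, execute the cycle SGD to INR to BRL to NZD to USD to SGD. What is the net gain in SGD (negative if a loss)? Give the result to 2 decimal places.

-210.78

1000 SGD × 65.8 = 65800 INR
65800 INR × 0.0444 = 2921.52 BRL
2921.52 BRL × 0.344 = 1005.00288 NZD
1005.00288 NZD × 0.649 = 652.24686912 USD
652.24686912 USD × 1.21 = 789.2187116352 SGD
Net change: 789.2187116352 − 1000 = -210.7812883648 SGD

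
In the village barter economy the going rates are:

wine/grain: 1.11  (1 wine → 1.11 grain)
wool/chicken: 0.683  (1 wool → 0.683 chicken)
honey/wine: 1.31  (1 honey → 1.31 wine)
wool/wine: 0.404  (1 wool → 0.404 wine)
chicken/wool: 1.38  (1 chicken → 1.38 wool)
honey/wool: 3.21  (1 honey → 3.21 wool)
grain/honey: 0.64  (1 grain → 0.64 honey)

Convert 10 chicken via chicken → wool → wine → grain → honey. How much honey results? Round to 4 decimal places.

10 chicken × 1.38 = 13.8 wool
13.8 wool × 0.404 = 5.5752 wine
5.5752 wine × 1.11 = 6.188472 grain
6.188472 grain × 0.64 = 3.96062208 honey

3.9606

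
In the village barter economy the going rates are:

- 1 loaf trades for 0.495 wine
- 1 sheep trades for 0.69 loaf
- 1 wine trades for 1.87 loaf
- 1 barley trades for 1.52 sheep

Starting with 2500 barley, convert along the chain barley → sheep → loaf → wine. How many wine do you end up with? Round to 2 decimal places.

1297.89

2500 barley × 1.52 = 3800 sheep
3800 sheep × 0.69 = 2622 loaf
2622 loaf × 0.495 = 1297.89 wine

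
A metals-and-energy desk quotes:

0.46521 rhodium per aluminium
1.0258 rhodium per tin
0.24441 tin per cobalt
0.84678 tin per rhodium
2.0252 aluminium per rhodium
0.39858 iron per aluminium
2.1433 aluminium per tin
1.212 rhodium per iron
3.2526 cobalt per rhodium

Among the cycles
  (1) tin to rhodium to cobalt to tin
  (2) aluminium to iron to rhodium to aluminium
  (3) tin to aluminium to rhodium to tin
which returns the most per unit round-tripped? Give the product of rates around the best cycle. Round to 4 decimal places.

0.9783

(1) 1.0258 × 3.2526 × 0.24441 = 0.81548
(2) 0.39858 × 1.212 × 2.0252 = 0.97833
(3) 2.1433 × 0.46521 × 0.84678 = 0.84431
Highest is cycle (2) at 0.9783 (≤1, no arbitrage).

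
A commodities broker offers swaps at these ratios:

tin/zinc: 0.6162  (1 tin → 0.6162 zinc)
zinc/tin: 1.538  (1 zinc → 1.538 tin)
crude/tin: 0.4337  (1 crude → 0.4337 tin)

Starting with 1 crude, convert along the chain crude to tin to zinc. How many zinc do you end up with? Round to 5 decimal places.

0.26725

1 crude × 0.4337 = 0.4337 tin
0.4337 tin × 0.6162 = 0.26724594 zinc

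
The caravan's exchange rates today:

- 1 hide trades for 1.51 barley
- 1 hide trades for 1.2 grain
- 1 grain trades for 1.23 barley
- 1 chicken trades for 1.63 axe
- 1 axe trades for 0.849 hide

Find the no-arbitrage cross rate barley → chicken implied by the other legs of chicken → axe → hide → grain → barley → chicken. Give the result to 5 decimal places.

0.48957

Known legs of the cycle: 1.63 × 0.849 × 1.2 × 1.23 = 2.04259212
For no arbitrage the full-cycle product must be 1, so the missing rate is 1 / 2.04259212 ≈ 0.4895740.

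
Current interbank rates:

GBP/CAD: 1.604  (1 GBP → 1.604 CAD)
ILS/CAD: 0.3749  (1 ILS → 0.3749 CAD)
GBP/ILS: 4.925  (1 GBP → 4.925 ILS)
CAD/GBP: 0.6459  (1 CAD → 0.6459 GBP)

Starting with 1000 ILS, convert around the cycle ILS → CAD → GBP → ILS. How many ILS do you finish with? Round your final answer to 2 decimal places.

1000 ILS × 0.3749 = 374.9 CAD
374.9 CAD × 0.6459 = 242.14791 GBP
242.14791 GBP × 4.925 = 1192.57845675 ILS

1192.58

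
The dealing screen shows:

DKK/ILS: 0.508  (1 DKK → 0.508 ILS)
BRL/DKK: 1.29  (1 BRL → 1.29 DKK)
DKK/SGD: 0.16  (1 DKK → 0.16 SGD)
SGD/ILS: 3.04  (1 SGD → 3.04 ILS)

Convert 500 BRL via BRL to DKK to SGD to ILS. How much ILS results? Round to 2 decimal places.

500 BRL × 1.29 = 645 DKK
645 DKK × 0.16 = 103.2 SGD
103.2 SGD × 3.04 = 313.728 ILS

313.73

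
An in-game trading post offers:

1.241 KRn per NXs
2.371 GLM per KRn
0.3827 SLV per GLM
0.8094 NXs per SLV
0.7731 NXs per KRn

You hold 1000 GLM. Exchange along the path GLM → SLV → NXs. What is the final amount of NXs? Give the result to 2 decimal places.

1000 GLM × 0.3827 = 382.7 SLV
382.7 SLV × 0.8094 = 309.75738 NXs

309.76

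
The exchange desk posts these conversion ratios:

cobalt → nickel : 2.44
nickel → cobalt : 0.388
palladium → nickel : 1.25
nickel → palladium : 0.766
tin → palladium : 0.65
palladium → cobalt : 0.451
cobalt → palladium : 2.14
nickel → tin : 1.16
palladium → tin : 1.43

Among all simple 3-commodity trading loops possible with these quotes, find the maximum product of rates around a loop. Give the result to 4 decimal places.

palladium→nickel→cobalt→palladium: 1.25 × 0.388 × 2.14 = 1.03790
tin→palladium→nickel→tin: 0.65 × 1.25 × 1.16 = 0.94250
palladium→cobalt→nickel→palladium: 0.451 × 2.44 × 0.766 = 0.84294
Maximum is palladium→nickel→cobalt→palladium at 1.0379; arbitrage exists.

1.0379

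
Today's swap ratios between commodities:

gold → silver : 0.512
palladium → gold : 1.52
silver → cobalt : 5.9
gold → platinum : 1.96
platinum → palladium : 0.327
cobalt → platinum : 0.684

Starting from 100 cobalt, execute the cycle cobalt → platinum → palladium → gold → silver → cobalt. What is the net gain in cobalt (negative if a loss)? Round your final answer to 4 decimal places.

100 cobalt × 0.684 = 68.4 platinum
68.4 platinum × 0.327 = 22.3668 palladium
22.3668 palladium × 1.52 = 33.997536 gold
33.997536 gold × 0.512 = 17.406738432 silver
17.406738432 silver × 5.9 = 102.6997567488 cobalt
Net change: 102.6997567488 − 100 = 2.6997567488 cobalt

2.6998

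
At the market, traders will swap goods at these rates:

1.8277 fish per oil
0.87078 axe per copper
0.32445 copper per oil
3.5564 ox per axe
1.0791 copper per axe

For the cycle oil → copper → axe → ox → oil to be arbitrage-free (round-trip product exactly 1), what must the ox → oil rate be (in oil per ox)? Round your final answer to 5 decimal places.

Known legs of the cycle: 0.32445 × 0.87078 × 3.5564 = 1.0047703843044
For no arbitrage the full-cycle product must be 1, so the missing rate is 1 / 1.0047703843044 ≈ 0.9952523.

0.99525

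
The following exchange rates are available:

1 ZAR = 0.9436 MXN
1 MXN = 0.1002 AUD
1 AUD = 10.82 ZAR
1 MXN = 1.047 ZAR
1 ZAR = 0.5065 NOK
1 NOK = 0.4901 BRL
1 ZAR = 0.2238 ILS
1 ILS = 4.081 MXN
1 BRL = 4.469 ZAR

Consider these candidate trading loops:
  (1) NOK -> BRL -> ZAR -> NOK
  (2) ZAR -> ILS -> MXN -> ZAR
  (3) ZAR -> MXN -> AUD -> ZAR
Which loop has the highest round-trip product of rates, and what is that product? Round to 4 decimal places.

1.1094

(1) 0.4901 × 4.469 × 0.5065 = 1.10937
(2) 0.2238 × 4.081 × 1.047 = 0.95625
(3) 0.9436 × 0.1002 × 10.82 = 1.02302
Highest is cycle (1) at 1.1094 (>1, arbitrage).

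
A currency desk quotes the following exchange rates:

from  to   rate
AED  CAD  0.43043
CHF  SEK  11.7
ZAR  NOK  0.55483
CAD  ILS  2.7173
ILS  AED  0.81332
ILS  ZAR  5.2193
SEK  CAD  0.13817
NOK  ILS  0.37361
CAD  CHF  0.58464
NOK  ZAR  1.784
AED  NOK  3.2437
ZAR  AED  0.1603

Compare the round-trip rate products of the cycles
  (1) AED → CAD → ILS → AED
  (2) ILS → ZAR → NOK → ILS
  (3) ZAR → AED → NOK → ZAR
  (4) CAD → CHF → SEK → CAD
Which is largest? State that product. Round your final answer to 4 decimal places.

1.0819

(1) 0.43043 × 2.7173 × 0.81332 = 0.95127
(2) 5.2193 × 0.55483 × 0.37361 = 1.08191
(3) 0.1603 × 3.2437 × 1.784 = 0.92762
(4) 0.58464 × 11.7 × 0.13817 = 0.94512
Highest is cycle (2) at 1.0819 (>1, arbitrage).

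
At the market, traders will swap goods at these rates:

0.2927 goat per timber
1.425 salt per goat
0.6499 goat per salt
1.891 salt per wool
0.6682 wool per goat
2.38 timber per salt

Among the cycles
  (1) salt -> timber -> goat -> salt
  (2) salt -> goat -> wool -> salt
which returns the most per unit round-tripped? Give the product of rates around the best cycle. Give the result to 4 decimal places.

0.9927

(1) 2.38 × 0.2927 × 1.425 = 0.99269
(2) 0.6499 × 0.6682 × 1.891 = 0.82119
Highest is cycle (1) at 0.9927 (≤1, no arbitrage).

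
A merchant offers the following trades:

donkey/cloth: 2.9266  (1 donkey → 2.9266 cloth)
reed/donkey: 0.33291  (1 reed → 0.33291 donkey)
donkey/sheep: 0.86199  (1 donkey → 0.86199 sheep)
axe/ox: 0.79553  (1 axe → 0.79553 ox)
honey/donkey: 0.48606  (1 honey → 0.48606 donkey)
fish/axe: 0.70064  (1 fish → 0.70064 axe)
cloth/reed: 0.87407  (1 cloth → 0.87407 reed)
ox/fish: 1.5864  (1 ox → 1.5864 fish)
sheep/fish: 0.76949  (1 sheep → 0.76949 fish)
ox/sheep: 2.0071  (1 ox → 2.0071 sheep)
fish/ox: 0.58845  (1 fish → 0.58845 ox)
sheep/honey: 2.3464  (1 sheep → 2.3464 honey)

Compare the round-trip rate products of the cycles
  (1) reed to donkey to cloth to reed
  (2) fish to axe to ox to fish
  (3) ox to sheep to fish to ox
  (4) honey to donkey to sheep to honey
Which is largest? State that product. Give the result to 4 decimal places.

0.9831

(1) 0.33291 × 2.9266 × 0.87407 = 0.85160
(2) 0.70064 × 0.79553 × 1.5864 = 0.88423
(3) 2.0071 × 0.76949 × 0.58845 = 0.90883
(4) 0.48606 × 0.86199 × 2.3464 = 0.98309
Highest is cycle (4) at 0.9831 (≤1, no arbitrage).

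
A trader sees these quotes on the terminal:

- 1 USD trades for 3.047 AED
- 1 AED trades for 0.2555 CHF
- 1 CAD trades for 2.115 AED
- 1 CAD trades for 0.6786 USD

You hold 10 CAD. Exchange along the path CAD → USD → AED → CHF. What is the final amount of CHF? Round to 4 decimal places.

5.2830

10 CAD × 0.6786 = 6.786 USD
6.786 USD × 3.047 = 20.676942 AED
20.676942 AED × 0.2555 = 5.282958681 CHF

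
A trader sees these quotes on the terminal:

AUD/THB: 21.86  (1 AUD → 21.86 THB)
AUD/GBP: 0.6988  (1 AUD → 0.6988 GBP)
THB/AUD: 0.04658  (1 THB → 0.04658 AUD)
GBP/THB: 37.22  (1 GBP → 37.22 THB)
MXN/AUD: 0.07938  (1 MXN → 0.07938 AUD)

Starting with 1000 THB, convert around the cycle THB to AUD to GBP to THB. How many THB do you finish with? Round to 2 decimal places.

1000 THB × 0.04658 = 46.58 AUD
46.58 AUD × 0.6988 = 32.550104 GBP
32.550104 GBP × 37.22 = 1211.51487088 THB

1211.51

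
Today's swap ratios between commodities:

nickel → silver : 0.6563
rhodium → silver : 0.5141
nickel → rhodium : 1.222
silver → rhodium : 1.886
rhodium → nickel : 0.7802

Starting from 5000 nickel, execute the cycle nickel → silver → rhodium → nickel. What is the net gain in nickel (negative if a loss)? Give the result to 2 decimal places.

5000 nickel × 0.6563 = 3281.5 silver
3281.5 silver × 1.886 = 6188.909 rhodium
6188.909 rhodium × 0.7802 = 4828.5868018 nickel
Net change: 4828.5868018 − 5000 = -171.4131982 nickel

-171.41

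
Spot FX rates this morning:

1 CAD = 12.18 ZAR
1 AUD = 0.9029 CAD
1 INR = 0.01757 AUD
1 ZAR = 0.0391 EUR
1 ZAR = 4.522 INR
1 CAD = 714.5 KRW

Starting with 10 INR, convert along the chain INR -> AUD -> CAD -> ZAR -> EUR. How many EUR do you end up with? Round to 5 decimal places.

10 INR × 0.01757 = 0.1757 AUD
0.1757 AUD × 0.9029 = 0.15863953 CAD
0.15863953 CAD × 12.18 = 1.9322294754 ZAR
1.9322294754 ZAR × 0.0391 = 0.07555017248814 EUR

0.07555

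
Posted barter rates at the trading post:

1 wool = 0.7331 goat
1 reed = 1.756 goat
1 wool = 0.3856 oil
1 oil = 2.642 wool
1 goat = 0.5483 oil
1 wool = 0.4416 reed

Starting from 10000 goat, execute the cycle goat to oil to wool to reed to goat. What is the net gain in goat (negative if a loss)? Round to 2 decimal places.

1233.23

10000 goat × 0.5483 = 5483 oil
5483 oil × 2.642 = 14486.086 wool
14486.086 wool × 0.4416 = 6397.0555776 reed
6397.0555776 reed × 1.756 = 11233.2295942656 goat
Net change: 11233.2295942656 − 10000 = 1233.2295942656 goat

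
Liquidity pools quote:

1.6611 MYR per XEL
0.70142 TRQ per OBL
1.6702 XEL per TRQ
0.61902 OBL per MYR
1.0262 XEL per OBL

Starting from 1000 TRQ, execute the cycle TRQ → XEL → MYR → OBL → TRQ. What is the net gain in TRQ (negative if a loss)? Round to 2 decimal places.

204.61

1000 TRQ × 1.6702 = 1670.2 XEL
1670.2 XEL × 1.6611 = 2774.36922 MYR
2774.36922 MYR × 0.61902 = 1717.3900345644 OBL
1717.3900345644 OBL × 0.70142 = 1204.611718044161448 TRQ
Net change: 1204.611718044161448 − 1000 = 204.611718044161448 TRQ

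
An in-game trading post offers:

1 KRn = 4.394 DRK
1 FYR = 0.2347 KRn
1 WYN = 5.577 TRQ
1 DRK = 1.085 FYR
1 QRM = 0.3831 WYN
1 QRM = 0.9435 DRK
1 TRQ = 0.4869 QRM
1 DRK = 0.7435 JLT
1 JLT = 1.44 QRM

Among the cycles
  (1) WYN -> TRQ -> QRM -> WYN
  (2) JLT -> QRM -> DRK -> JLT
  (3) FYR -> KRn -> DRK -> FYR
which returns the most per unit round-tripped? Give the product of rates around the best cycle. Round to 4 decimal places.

1.1189

(1) 5.577 × 0.4869 × 0.3831 = 1.04029
(2) 1.44 × 0.9435 × 0.7435 = 1.01015
(3) 0.2347 × 4.394 × 1.085 = 1.11893
Highest is cycle (3) at 1.1189 (>1, arbitrage).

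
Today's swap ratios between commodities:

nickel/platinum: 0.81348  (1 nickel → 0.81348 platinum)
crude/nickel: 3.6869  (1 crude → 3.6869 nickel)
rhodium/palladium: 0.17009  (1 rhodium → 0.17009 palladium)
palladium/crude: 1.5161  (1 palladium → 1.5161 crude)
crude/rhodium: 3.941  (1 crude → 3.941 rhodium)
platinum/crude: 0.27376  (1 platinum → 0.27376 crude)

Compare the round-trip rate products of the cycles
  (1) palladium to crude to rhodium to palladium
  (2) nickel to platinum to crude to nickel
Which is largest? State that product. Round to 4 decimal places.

(1) 1.5161 × 3.941 × 0.17009 = 1.01628
(2) 0.81348 × 0.27376 × 3.6869 = 0.82107
Highest is cycle (1) at 1.0163 (>1, arbitrage).

1.0163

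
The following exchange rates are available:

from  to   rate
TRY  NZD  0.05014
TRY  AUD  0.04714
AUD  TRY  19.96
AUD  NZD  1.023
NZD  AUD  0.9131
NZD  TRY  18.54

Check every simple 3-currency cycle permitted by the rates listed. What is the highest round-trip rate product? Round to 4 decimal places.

0.9138

AUD→TRY→NZD→AUD: 19.96 × 0.05014 × 0.9131 = 0.91383
AUD→NZD→TRY→AUD: 1.023 × 18.54 × 0.04714 = 0.89408
Maximum is AUD→TRY→NZD→AUD at 0.9138; no arbitrage — every cycle loses value.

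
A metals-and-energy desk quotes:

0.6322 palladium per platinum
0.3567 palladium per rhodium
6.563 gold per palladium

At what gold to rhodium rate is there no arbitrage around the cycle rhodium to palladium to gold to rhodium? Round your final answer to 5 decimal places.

0.42716

Known legs of the cycle: 0.3567 × 6.563 = 2.3410221
For no arbitrage the full-cycle product must be 1, so the missing rate is 1 / 2.3410221 ≈ 0.4271638.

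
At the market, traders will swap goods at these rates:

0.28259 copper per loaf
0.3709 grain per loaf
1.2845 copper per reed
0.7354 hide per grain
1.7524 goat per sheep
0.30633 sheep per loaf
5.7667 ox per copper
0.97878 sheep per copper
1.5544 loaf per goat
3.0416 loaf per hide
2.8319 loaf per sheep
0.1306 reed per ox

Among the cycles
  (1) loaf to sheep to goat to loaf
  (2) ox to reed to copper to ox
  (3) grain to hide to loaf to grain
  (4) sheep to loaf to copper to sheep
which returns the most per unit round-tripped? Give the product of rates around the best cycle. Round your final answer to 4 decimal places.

(1) 0.30633 × 1.7524 × 1.5544 = 0.83442
(2) 0.1306 × 1.2845 × 5.7667 = 0.96740
(3) 0.7354 × 3.0416 × 0.3709 = 0.82963
(4) 2.8319 × 0.28259 × 0.97878 = 0.78328
Highest is cycle (2) at 0.9674 (≤1, no arbitrage).

0.9674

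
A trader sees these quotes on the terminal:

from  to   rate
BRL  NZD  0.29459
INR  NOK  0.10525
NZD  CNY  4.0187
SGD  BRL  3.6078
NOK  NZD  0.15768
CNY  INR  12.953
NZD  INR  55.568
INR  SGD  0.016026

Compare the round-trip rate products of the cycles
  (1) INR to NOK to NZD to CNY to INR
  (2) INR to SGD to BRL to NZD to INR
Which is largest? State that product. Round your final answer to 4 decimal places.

(1) 0.10525 × 0.15768 × 4.0187 × 12.953 = 0.86388
(2) 0.016026 × 3.6078 × 0.29459 × 55.568 = 0.94648
Highest is cycle (2) at 0.9465 (≤1, no arbitrage).

0.9465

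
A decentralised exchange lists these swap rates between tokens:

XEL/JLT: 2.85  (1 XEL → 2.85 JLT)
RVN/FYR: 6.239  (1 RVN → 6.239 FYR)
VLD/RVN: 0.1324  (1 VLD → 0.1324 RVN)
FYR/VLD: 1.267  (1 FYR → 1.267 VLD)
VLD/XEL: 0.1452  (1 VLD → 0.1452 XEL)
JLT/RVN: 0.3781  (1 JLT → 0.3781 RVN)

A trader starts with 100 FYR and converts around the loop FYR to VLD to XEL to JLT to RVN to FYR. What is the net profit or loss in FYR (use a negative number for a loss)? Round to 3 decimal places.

23.683

100 FYR × 1.267 = 126.7 VLD
126.7 VLD × 0.1452 = 18.39684 XEL
18.39684 XEL × 2.85 = 52.430994 JLT
52.430994 JLT × 0.3781 = 19.8241588314 RVN
19.8241588314 RVN × 6.239 = 123.6829269491046 FYR
Net change: 123.6829269491046 − 100 = 23.6829269491046 FYR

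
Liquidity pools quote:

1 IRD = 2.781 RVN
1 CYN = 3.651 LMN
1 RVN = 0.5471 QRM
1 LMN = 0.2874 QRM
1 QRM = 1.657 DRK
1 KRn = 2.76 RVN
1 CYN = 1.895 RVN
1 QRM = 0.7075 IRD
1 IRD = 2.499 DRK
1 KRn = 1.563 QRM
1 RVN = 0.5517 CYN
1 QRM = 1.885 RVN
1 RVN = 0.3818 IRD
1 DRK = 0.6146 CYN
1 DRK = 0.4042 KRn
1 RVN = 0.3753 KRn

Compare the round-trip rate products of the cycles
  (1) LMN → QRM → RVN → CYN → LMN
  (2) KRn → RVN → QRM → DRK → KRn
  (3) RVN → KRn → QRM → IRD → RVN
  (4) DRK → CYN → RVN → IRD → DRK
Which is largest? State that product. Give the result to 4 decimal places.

(1) 0.2874 × 1.885 × 0.5517 × 3.651 = 1.09122
(2) 2.76 × 0.5471 × 1.657 × 0.4042 = 1.01133
(3) 0.3753 × 1.563 × 0.7075 × 2.781 = 1.15416
(4) 0.6146 × 1.895 × 0.3818 × 2.499 = 1.11123
Highest is cycle (3) at 1.1542 (>1, arbitrage).

1.1542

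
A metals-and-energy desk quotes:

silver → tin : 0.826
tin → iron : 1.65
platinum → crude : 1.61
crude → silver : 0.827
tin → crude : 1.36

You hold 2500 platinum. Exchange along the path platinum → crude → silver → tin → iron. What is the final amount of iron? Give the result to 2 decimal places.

4536.65

2500 platinum × 1.61 = 4025 crude
4025 crude × 0.827 = 3328.675 silver
3328.675 silver × 0.826 = 2749.48555 tin
2749.48555 tin × 1.65 = 4536.6511575 iron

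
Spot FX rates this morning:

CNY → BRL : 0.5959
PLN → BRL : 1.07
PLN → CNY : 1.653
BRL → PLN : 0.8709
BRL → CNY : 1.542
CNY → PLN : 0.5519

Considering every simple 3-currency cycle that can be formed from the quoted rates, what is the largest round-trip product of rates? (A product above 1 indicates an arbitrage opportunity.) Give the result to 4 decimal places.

0.9106

CNY→PLN→BRL→CNY: 0.5519 × 1.07 × 1.542 = 0.91060
CNY→BRL→PLN→CNY: 0.5959 × 0.8709 × 1.653 = 0.85786
Maximum is CNY→PLN→BRL→CNY at 0.9106; no arbitrage — every cycle loses value.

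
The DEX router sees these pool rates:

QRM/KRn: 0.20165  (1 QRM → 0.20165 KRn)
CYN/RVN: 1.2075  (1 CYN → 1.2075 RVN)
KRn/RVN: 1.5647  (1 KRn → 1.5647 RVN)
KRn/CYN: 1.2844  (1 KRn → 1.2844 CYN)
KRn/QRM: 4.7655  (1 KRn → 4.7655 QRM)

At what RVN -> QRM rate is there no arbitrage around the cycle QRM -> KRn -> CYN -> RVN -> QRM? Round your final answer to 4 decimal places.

3.1975

Known legs of the cycle: 0.20165 × 1.2844 × 1.2075 = 0.31274160645
For no arbitrage the full-cycle product must be 1, so the missing rate is 1 / 0.31274160645 ≈ 3.197528.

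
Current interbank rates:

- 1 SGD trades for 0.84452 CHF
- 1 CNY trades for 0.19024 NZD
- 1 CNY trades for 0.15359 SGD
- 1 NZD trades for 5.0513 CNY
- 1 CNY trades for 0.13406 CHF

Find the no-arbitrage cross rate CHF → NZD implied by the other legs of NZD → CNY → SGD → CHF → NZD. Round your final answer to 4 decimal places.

Known legs of the cycle: 5.0513 × 0.15359 × 0.84452 = 0.65520324811484
For no arbitrage the full-cycle product must be 1, so the missing rate is 1 / 0.65520324811484 ≈ 1.526244.

1.5262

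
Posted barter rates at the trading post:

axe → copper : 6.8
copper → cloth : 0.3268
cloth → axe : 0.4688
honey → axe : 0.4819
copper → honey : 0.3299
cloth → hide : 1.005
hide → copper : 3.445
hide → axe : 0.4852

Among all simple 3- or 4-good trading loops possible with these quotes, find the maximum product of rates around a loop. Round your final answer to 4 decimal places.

hide→copper→cloth→hide: 3.445 × 0.3268 × 1.005 = 1.13146
hide→axe→copper→cloth→hide: 0.4852 × 6.8 × 0.3268 × 1.005 = 1.08362
honey→axe→copper→honey: 0.4819 × 6.8 × 0.3299 = 1.08106
copper→cloth→axe→copper: 0.3268 × 0.4688 × 6.8 = 1.04179
Maximum is hide→copper→cloth→hide at 1.1315; arbitrage exists.

1.1315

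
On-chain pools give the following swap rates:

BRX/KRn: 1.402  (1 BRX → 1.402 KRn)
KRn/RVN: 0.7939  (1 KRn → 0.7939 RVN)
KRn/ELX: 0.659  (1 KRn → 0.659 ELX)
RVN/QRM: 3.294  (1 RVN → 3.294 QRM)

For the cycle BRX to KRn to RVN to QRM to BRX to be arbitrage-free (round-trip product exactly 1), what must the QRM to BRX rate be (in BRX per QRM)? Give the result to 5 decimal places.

0.27275

Known legs of the cycle: 1.402 × 0.7939 × 3.294 = 3.6663794532
For no arbitrage the full-cycle product must be 1, so the missing rate is 1 / 3.6663794532 ≈ 0.2727486.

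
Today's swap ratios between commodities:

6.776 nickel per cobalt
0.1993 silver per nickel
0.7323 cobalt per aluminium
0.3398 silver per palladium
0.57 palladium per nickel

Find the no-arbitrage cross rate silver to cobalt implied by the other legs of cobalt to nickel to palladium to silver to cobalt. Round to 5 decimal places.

0.76195

Known legs of the cycle: 6.776 × 0.57 × 0.3398 = 1.312416336
For no arbitrage the full-cycle product must be 1, so the missing rate is 1 / 1.312416336 ≈ 0.7619533.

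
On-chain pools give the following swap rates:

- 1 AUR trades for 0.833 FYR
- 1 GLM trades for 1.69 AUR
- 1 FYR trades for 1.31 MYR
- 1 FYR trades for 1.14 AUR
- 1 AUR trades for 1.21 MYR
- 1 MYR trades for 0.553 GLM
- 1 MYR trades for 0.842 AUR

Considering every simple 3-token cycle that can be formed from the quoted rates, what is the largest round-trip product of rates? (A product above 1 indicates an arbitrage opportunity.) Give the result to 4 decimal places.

GLM→AUR→MYR→GLM: 1.69 × 1.21 × 0.553 = 1.13083
MYR→AUR→FYR→MYR: 0.842 × 0.833 × 1.31 = 0.91882
Maximum is GLM→AUR→MYR→GLM at 1.1308; arbitrage exists.

1.1308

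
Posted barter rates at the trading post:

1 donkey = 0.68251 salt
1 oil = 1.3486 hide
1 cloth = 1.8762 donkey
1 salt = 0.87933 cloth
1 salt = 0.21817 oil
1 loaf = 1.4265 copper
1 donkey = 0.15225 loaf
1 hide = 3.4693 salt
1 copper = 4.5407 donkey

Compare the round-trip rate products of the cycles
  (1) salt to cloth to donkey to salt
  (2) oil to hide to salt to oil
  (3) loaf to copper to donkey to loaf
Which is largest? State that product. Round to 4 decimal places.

(1) 0.87933 × 1.8762 × 0.68251 = 1.12600
(2) 1.3486 × 3.4693 × 0.21817 = 1.02075
(3) 1.4265 × 4.5407 × 0.15225 = 0.98617
Highest is cycle (1) at 1.1260 (>1, arbitrage).

1.1260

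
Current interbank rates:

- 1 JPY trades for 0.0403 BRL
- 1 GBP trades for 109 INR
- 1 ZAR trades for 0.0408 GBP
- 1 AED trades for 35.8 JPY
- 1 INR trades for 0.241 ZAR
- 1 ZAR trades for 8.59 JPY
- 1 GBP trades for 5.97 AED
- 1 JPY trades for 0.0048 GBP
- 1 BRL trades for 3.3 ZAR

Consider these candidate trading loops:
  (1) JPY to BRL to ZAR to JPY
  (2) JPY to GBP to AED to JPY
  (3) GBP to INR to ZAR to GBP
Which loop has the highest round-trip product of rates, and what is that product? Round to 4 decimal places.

1.1424

(1) 0.0403 × 3.3 × 8.59 = 1.14238
(2) 0.0048 × 5.97 × 35.8 = 1.02588
(3) 109 × 0.241 × 0.0408 = 1.07178
Highest is cycle (1) at 1.1424 (>1, arbitrage).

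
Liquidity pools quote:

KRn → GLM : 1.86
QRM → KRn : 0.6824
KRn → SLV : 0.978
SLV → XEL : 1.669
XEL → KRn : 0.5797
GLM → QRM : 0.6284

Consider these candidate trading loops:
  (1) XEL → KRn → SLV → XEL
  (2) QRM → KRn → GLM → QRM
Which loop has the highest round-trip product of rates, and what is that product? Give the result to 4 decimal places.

(1) 0.5797 × 0.978 × 1.669 = 0.94623
(2) 0.6824 × 1.86 × 0.6284 = 0.79761
Highest is cycle (1) at 0.9462 (≤1, no arbitrage).

0.9462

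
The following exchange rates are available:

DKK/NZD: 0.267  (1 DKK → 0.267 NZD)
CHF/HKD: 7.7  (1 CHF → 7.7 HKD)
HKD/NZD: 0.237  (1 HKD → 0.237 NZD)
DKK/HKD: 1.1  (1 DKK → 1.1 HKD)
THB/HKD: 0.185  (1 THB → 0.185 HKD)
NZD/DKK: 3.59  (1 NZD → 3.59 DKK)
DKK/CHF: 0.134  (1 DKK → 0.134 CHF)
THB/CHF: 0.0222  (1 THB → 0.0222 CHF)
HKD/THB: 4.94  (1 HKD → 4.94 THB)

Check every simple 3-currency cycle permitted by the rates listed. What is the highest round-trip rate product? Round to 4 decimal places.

DKK→HKD→NZD→DKK: 1.1 × 0.237 × 3.59 = 0.93591
THB→CHF→HKD→THB: 0.0222 × 7.7 × 4.94 = 0.84444
Maximum is DKK→HKD→NZD→DKK at 0.9359; no arbitrage — every cycle loses value.

0.9359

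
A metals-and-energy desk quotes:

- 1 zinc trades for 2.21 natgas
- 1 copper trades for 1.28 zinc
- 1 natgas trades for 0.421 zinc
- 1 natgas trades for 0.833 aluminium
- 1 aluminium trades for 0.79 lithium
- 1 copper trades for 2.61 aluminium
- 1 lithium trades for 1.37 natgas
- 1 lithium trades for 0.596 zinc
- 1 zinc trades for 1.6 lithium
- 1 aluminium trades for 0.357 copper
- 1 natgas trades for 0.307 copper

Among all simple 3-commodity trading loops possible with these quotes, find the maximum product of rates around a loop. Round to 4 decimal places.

0.9228

zinc→lithium→natgas→zinc: 1.6 × 1.37 × 0.421 = 0.92283
lithium→natgas→aluminium→lithium: 1.37 × 0.833 × 0.79 = 0.90156
zinc→natgas→copper→zinc: 2.21 × 0.307 × 1.28 = 0.86844
Maximum is zinc→lithium→natgas→zinc at 0.9228; no arbitrage — every cycle loses value.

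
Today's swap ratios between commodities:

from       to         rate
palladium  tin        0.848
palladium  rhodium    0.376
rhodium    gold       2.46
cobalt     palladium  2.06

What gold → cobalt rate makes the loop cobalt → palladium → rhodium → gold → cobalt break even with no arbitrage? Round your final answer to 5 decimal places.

Known legs of the cycle: 2.06 × 0.376 × 2.46 = 1.9054176
For no arbitrage the full-cycle product must be 1, so the missing rate is 1 / 1.9054176 ≈ 0.5248193.

0.52482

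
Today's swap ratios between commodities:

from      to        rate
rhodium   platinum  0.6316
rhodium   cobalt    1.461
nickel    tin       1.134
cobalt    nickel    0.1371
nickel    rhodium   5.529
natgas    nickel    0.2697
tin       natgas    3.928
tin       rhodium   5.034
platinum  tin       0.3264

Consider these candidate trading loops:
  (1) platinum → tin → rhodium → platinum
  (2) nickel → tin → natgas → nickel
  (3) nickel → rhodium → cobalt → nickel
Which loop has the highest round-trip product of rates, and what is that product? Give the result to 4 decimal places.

(1) 0.3264 × 5.034 × 0.6316 = 1.03778
(2) 1.134 × 3.928 × 0.2697 = 1.20134
(3) 5.529 × 1.461 × 0.1371 = 1.10748
Highest is cycle (2) at 1.2013 (>1, arbitrage).

1.2013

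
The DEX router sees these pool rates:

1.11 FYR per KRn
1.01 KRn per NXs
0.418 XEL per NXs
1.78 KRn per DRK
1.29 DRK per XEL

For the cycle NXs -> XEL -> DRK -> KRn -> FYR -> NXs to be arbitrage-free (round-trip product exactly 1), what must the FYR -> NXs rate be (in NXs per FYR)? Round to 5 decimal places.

Known legs of the cycle: 0.418 × 1.29 × 1.78 × 1.11 = 1.065390876
For no arbitrage the full-cycle product must be 1, so the missing rate is 1 / 1.065390876 ≈ 0.9386226.

0.93862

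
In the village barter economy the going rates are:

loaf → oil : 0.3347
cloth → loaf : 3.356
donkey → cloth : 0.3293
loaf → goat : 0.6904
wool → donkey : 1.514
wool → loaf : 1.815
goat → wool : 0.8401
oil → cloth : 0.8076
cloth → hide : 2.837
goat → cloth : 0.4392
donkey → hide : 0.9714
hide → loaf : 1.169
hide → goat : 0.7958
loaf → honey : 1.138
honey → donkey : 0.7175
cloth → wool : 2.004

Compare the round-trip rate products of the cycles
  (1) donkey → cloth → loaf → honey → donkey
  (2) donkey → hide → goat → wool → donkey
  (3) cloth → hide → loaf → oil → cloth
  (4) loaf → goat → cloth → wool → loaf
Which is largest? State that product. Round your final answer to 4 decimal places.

(1) 0.3293 × 3.356 × 1.138 × 0.7175 = 0.90236
(2) 0.9714 × 0.7958 × 0.8401 × 1.514 = 0.98324
(3) 2.837 × 1.169 × 0.3347 × 0.8076 = 0.89645
(4) 0.6904 × 0.4392 × 2.004 × 1.815 = 1.10290
Highest is cycle (4) at 1.1029 (>1, arbitrage).

1.1029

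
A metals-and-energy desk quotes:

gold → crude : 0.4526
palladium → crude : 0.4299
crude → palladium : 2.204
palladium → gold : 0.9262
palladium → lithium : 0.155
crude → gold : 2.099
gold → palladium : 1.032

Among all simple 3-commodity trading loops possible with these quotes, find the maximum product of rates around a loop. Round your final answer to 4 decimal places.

0.9312

palladium→crude→gold→palladium: 0.4299 × 2.099 × 1.032 = 0.93124
palladium→gold→crude→palladium: 0.9262 × 0.4526 × 2.204 = 0.92391
Maximum is palladium→crude→gold→palladium at 0.9312; no arbitrage — every cycle loses value.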